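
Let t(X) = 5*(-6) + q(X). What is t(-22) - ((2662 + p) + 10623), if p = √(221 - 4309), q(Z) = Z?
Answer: -13337 - 2*I*√1022 ≈ -13337.0 - 63.937*I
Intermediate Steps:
p = 2*I*√1022 (p = √(-4088) = 2*I*√1022 ≈ 63.938*I)
t(X) = -30 + X (t(X) = 5*(-6) + X = -30 + X)
t(-22) - ((2662 + p) + 10623) = (-30 - 22) - ((2662 + 2*I*√1022) + 10623) = -52 - (13285 + 2*I*√1022) = -52 + (-13285 - 2*I*√1022) = -13337 - 2*I*√1022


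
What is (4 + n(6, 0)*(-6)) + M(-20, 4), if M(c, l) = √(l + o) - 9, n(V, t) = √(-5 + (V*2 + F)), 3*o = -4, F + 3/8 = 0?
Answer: -5 - 3*√106/2 + 2*√6/3 ≈ -18.810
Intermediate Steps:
F = -3/8 (F = -3/8 + 0 = -3/8 ≈ -0.37500)
o = -4/3 (o = (⅓)*(-4) = -4/3 ≈ -1.3333)
n(V, t) = √(-43/8 + 2*V) (n(V, t) = √(-5 + (V*2 - 3/8)) = √(-5 + (2*V - 3/8)) = √(-5 + (-3/8 + 2*V)) = √(-43/8 + 2*V))
M(c, l) = -9 + √(-4/3 + l) (M(c, l) = √(l - 4/3) - 9 = √(-4/3 + l) - 9 = -9 + √(-4/3 + l))
(4 + n(6, 0)*(-6)) + M(-20, 4) = (4 + (√(-86 + 32*6)/4)*(-6)) + (-9 + √(-12 + 9*4)/3) = (4 + (√(-86 + 192)/4)*(-6)) + (-9 + √(-12 + 36)/3) = (4 + (√106/4)*(-6)) + (-9 + √24/3) = (4 - 3*√106/2) + (-9 + (2*√6)/3) = (4 - 3*√106/2) + (-9 + 2*√6/3) = -5 - 3*√106/2 + 2*√6/3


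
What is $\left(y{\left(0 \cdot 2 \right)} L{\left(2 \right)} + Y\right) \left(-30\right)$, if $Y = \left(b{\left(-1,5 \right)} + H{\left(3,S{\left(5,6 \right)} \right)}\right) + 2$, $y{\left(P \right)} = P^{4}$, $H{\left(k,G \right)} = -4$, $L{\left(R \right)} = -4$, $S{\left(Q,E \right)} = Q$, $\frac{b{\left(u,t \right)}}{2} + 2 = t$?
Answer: $-120$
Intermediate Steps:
$b{\left(u,t \right)} = -4 + 2 t$
$Y = 4$ ($Y = \left(\left(-4 + 2 \cdot 5\right) - 4\right) + 2 = \left(\left(-4 + 10\right) - 4\right) + 2 = \left(6 - 4\right) + 2 = 2 + 2 = 4$)
$\left(y{\left(0 \cdot 2 \right)} L{\left(2 \right)} + Y\right) \left(-30\right) = \left(\left(0 \cdot 2\right)^{4} \left(-4\right) + 4\right) \left(-30\right) = \left(0^{4} \left(-4\right) + 4\right) \left(-30\right) = \left(0 \left(-4\right) + 4\right) \left(-30\right) = \left(0 + 4\right) \left(-30\right) = 4 \left(-30\right) = -120$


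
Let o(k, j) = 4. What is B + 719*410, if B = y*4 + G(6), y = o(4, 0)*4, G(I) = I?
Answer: 294860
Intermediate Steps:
y = 16 (y = 4*4 = 16)
B = 70 (B = 16*4 + 6 = 64 + 6 = 70)
B + 719*410 = 70 + 719*410 = 70 + 294790 = 294860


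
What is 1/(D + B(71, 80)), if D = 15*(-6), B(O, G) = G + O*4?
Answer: 1/274 ≈ 0.0036496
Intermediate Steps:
B(O, G) = G + 4*O
D = -90
1/(D + B(71, 80)) = 1/(-90 + (80 + 4*71)) = 1/(-90 + (80 + 284)) = 1/(-90 + 364) = 1/274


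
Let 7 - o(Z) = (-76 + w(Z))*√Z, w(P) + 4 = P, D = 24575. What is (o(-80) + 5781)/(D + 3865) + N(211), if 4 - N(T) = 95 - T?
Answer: 854647/7110 + 16*I*√5/711 ≈ 120.2 + 0.050319*I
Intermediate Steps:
w(P) = -4 + P
o(Z) = 7 - √Z*(-80 + Z) (o(Z) = 7 - (-76 + (-4 + Z))*√Z = 7 - (-80 + Z)*√Z = 7 - √Z*(-80 + Z))
N(T) = -91 + T (N(T) = 4 - (95 - T) = 4 + (-95 + T) = -91 + T)
(o(-80) + 5781)/(D + 3865) + N(211) = ((7 - (-80)^(3/2) + 80*√(-80)) + 5781)/(24575 + 3865) + (-91 + 211) = ((7 - (-320)*I*√5 + 80*(4*I*√5)) + 5781)/28440 + 120 = ((7 + 320*I*√5 + 320*I*√5) + 5781)*(1/28440) + 120 = ((7 + 640*I*√5) + 5781)*(1/28440) + 120 = (5788 + 640*I*√5)*(1/28440) + 120 = (1447/7110 + 16*I*√5/711) + 120 = 854647/7110 + 16*I*√5/711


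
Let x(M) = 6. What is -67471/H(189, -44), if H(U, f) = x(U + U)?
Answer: -67471/6 ≈ -11245.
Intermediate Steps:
H(U, f) = 6
-67471/H(189, -44) = -67471/6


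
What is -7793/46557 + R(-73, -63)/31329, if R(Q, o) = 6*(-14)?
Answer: -27561965/162064917 ≈ -0.17007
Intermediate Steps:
R(Q, o) = -84
-7793/46557 + R(-73, -63)/31329 = -7793/46557 - 84/31329 = -7793*1/46557 - 84*1/31329 = -7793/46557 - 28/10443 = -27561965/162064917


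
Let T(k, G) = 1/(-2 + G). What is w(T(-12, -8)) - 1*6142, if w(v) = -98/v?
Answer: -5162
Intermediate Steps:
w(T(-12, -8)) - 1*6142 = -98/(1/(-2 - 8)) - 1*6142 = -98/(1/(-10)) - 6142 = -98/(-⅒) - 6142 = -98*(-10) - 6142 = 980 - 6142 = -5162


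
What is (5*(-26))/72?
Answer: -65/36 ≈ -1.8056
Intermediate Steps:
(5*(-26))/72 = -130*1/72 = -65/36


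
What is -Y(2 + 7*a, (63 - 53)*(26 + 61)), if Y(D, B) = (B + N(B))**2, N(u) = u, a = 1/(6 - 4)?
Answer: -3027600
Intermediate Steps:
a = 1/2 ≈ 0.50000
Y(D, B) = 4*B**2 (Y(D, B) = (B + B)**2 = (2*B)**2 = 4*B**2)
-Y(2 + 7*a, (63 - 53)*(26 + 61)) = -4*((63 - 53)*(26 + 61))**2 = -4*(10*87)**2 = -4*870**2 = -4*756900 = -1*3027600 = -3027600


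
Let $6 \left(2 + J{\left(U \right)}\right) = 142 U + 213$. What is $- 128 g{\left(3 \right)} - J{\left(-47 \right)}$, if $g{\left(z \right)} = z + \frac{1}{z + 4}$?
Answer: $\frac{28415}{42} \approx 676.55$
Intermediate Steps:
$g{\left(z \right)} = z + \frac{1}{4 + z}$
$J{\left(U \right)} = \frac{67}{2} + \frac{71 U}{3}$ ($J{\left(U \right)} = -2 + \frac{142 U + 213}{6} = -2 + \frac{213 + 142 U}{6} = -2 + \left(\frac{71}{2} + \frac{71 U}{3}\right) = \frac{67}{2} + \frac{71 U}{3}$)
$- 128 g{\left(3 \right)} - J{\left(-47 \right)} = - 128 \frac{1 + 3^{2} + 4 \cdot 3}{4 + 3} - \left(\frac{67}{2} + \frac{71}{3} \left(-47\right)\right) = - 128 \frac{1 + 9 + 12}{7} - \left(\frac{67}{2} - \frac{3337}{3}\right) = - 128 \cdot \frac{1}{7} \cdot 22 - - \frac{6473}{6} = \left(-128\right) \frac{22}{7} + \frac{6473}{6} = - \frac{2816}{7} + \frac{6473}{6} = \frac{28415}{42}$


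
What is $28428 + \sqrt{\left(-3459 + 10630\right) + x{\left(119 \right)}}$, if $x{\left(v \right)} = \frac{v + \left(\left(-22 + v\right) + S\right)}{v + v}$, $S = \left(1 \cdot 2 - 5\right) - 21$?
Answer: $28428 + \frac{\sqrt{101559955}}{119} \approx 28513.0$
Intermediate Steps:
$S = -24$ ($S = \left(2 - 5\right) - 21 = -3 - 21 = -24$)
$x{\left(v \right)} = \frac{-46 + 2 v}{2 v}$ ($x{\left(v \right)} = \frac{v + \left(\left(-22 + v\right) - 24\right)}{v + v} = \frac{v + \left(-46 + v\right)}{2 v} = \left(-46 + 2 v\right) \frac{1}{2 v} = \frac{-46 + 2 v}{2 v}$)
$28428 + \sqrt{\left(-3459 + 10630\right) + x{\left(119 \right)}} = 28428 + \sqrt{\left(-3459 + 10630\right) + \frac{-23 + 119}{119}} = 28428 + \sqrt{7171 + \frac{1}{119} \cdot 96} = 28428 + \sqrt{7171 + \frac{96}{119}} = 28428 + \sqrt{\frac{853445}{119}} = 28428 + \frac{\sqrt{101559955}}{119}$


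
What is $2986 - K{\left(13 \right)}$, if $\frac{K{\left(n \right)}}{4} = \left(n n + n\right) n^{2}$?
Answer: $-120046$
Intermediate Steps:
$K{\left(n \right)} = 4 n^{2} \left(n + n^{2}\right)$ ($K{\left(n \right)} = 4 \left(n n + n\right) n^{2} = 4 \left(n^{2} + n\right) n^{2} = 4 \left(n + n^{2}\right) n^{2} = 4 n^{2} \left(n + n^{2}\right)$)
$2986 - K{\left(13 \right)} = 2986 - 4 \cdot 13^{3} \left(1 + 13\right) = 2986 - 4 \cdot 2197 \cdot 14 = 2986 - 123032 = -120046$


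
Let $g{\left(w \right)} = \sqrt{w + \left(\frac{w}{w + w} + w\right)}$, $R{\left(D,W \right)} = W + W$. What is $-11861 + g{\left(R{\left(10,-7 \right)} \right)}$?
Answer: $-11861 + \frac{i \sqrt{110}}{2} \approx -11861.0 + 5.244 i$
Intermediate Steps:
$R{\left(D,W \right)} = 2 W$
$g{\left(w \right)} = \sqrt{\frac{1}{2} + 2 w}$ ($g{\left(w \right)} = \sqrt{w + \left(\frac{w}{2 w} + w\right)} = \sqrt{w + \left(\frac{1}{2 w} w + w\right)} = \sqrt{w + \left(\frac{1}{2} + w\right)} = \sqrt{\frac{1}{2} + 2 w}$)
$-11861 + g{\left(R{\left(10,-7 \right)} \right)} = -11861 + \frac{\sqrt{2 + 8 \cdot 2 \left(-7\right)}}{2} = -11861 + \frac{\sqrt{2 + 8 \left(-14\right)}}{2} = -11861 + \frac{\sqrt{2 - 112}}{2} = -11861 + \frac{\sqrt{-110}}{2} = -11861 + \frac{i \sqrt{110}}{2}$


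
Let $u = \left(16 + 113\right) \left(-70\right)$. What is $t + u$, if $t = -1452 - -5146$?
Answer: $-5336$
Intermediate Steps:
$u = -9030$ ($u = 129 \left(-70\right) = -9030$)
$t = 3694$ ($t = -1452 + 5146 = 3694$)
$t + u = 3694 - 9030 = -5336$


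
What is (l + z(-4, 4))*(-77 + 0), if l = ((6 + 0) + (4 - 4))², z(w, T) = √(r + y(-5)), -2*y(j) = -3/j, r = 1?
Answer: -2772 - 77*√70/10 ≈ -2836.4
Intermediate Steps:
y(j) = 3/(2*j) (y(j) = -(-3)/(2*j) = 3/(2*j))
z(w, T) = √70/10 (z(w, T) = √(1 + (3/2)/(-5)) = √(1 + (3/2)*(-⅕)) = √(1 - 3/10) = √(7/10) = √70/10)
l = 36 (l = (6 + 0)² = 6² = 36)
(l + z(-4, 4))*(-77 + 0) = (36 + √70/10)*(-77 + 0) = (36 + √70/10)*(-77) = -2772 - 77*√70/10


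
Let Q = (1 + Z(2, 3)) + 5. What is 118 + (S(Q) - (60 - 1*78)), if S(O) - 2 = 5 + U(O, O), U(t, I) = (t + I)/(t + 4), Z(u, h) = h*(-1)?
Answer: 1007/7 ≈ 143.86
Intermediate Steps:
Z(u, h) = -h
U(t, I) = (I + t)/(4 + t)
Q = 3 (Q = (1 - 1*3) + 5 = (1 - 3) + 5 = -2 + 5 = 3)
S(O) = 7 + 2*O/(4 + O) (S(O) = 2 + (5 + (O + O)/(4 + O)) = 2 + (5 + (2*O)/(4 + O)) = 2 + (5 + 2*O/(4 + O)) = 7 + 2*O/(4 + O))
118 + (S(Q) - (60 - 1*78)) = 118 + ((28 + 9*3)/(4 + 3) - (60 - 1*78)) = 118 + ((28 + 27)/7 - (60 - 78)) = 118 + ((⅐)*55 - 1*(-18)) = 118 + (55/7 + 18) = 118 + 181/7 = 1007/7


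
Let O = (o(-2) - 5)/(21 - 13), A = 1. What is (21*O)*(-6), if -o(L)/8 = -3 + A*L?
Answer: -2205/4 ≈ -551.25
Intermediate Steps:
o(L) = 24 - 8*L (o(L) = -8*(-3 + 1*L) = -8*(-3 + L) = 24 - 8*L)
O = 35/8 (O = ((24 - 8*(-2)) - 5)/(21 - 13) = ((24 + 16) - 5)/8 = (40 - 5)*(1/8) = 35*(1/8) = 35/8 ≈ 4.3750)
(21*O)*(-6) = (21*(35/8))*(-6) = (735/8)*(-6) = -2205/4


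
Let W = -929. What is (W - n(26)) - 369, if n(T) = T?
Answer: -1324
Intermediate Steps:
(W - n(26)) - 369 = (-929 - 1*26) - 369 = (-929 - 26) - 369 = -955 - 369 = -1324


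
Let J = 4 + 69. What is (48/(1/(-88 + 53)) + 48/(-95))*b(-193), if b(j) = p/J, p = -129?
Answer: 20594592/6935 ≈ 2969.7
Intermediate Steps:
J = 73
b(j) = -129/73
(48/(1/(-88 + 53)) + 48/(-95))*b(-193) = (48/(1/(-88 + 53)) + 48/(-95))*(-129/73) = (48/(1/(-35)) + 48*(-1/95))*(-129/73) = (48/(-1/35) - 48/95)*(-129/73) = (48*(-35) - 48/95)*(-129/73) = (-1680 - 48/95)*(-129/73) = -159648/95*(-129/73) = 20594592/6935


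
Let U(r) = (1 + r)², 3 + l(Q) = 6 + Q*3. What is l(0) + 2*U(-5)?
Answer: 35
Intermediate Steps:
l(Q) = 3 + 3*Q (l(Q) = -3 + (6 + Q*3) = -3 + (6 + 3*Q) = 3 + 3*Q)
l(0) + 2*U(-5) = (3 + 3*0) + 2*(1 - 5)² = (3 + 0) + 2*(-4)² = 3 + 2*16 = 3 + 32 = 35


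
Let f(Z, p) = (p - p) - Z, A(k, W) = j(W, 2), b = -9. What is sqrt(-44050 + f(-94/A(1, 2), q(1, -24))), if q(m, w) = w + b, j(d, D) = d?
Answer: I*sqrt(44003) ≈ 209.77*I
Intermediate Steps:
q(m, w) = -9 + w (q(m, w) = w - 9 = -9 + w)
A(k, W) = W
f(Z, p) = -Z (f(Z, p) = 0 - Z = -Z)
sqrt(-44050 + f(-94/A(1, 2), q(1, -24))) = sqrt(-44050 - (-94)/2) = sqrt(-44050 - 1*(-47)) = sqrt(-44050 + 47) = sqrt(-44003) = I*sqrt(44003)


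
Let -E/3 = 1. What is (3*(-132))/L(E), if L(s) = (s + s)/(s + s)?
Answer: -396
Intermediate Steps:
E = -3 (E = -3*1 = -3)
L(s) = 1 (L(s) = (2*s)/((2*s)) = (2*s)*(1/(2*s)) = 1)
(3*(-132))/L(E) = (3*(-132))/1 = -396*1 = -396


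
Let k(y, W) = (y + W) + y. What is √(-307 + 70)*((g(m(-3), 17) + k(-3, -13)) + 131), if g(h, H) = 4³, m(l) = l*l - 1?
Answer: 176*I*√237 ≈ 2709.5*I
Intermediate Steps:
m(l) = -1 + l² (m(l) = l² - 1 = -1 + l²)
k(y, W) = W + 2*y (k(y, W) = (W + y) + y = W + 2*y)
g(h, H) = 64
√(-307 + 70)*((g(m(-3), 17) + k(-3, -13)) + 131) = √(-307 + 70)*((64 + (-13 + 2*(-3))) + 131) = √(-237)*((64 + (-13 - 6)) + 131) = (I*√237)*((64 - 19) + 131) = (I*√237)*(45 + 131) = (I*√237)*176 = 176*I*√237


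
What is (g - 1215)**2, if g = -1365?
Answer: 6656400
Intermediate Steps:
(g - 1215)**2 = (-1365 - 1215)**2 = (-2580)**2 = 6656400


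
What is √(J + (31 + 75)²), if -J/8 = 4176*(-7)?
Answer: 2*√61273 ≈ 495.07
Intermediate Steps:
J = 233856 (J = -33408*(-7) = -8*(-29232) = 233856)
√(J + (31 + 75)²) = √(233856 + (31 + 75)²) = √(233856 + 106²) = √(233856 + 11236) = √245092 = 2*√61273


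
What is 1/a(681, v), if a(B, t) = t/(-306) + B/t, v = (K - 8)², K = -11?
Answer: 110466/78065 ≈ 1.4151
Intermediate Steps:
v = 361 (v = (-11 - 8)² = (-19)² = 361)
a(B, t) = -t/306 + B/t (a(B, t) = t*(-1/306) + B/t = -t/306 + B/t)
1/a(681, v) = 1/(-1/306*361 + 681/361) = 1/(-361/306 + 681*(1/361)) = 1/(-361/306 + 681/361) = 1/(78065/110466) = 110466/78065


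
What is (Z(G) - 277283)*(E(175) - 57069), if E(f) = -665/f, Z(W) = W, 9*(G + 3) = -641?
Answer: 142465979452/9 ≈ 1.5830e+10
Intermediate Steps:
G = -668/9 (G = -3 + (⅑)*(-641) = -3 - 641/9 = -668/9 ≈ -74.222)
(Z(G) - 277283)*(E(175) - 57069) = (-668/9 - 277283)*(-665/175 - 57069) = -2496215*(-665*1/175 - 57069)/9 = -2496215*(-19/5 - 57069)/9 = -2496215/9*(-285364/5) = 142465979452/9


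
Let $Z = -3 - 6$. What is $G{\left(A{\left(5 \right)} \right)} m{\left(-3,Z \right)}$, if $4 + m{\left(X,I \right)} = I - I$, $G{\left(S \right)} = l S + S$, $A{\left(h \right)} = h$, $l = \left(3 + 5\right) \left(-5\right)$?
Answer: $780$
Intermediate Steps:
$l = -40$ ($l = 8 \left(-5\right) = -40$)
$G{\left(S \right)} = - 39 S$ ($G{\left(S \right)} = - 40 S + S = - 39 S$)
$Z = -9$ ($Z = -3 - 6 = -9$)
$m{\left(X,I \right)} = -4$ ($m{\left(X,I \right)} = -4 + \left(I - I\right) = -4 + 0 = -4$)
$G{\left(A{\left(5 \right)} \right)} m{\left(-3,Z \right)} = \left(-39\right) 5 \left(-4\right) = \left(-195\right) \left(-4\right) = 780$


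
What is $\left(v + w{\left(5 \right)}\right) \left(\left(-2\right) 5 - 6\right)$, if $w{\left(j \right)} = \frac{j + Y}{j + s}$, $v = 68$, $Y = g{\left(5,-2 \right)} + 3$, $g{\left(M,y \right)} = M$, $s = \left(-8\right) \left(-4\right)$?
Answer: $- \frac{40464}{37} \approx -1093.6$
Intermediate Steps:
$s = 32$
$Y = 8$ ($Y = 5 + 3 = 8$)
$w{\left(j \right)} = \frac{8 + j}{32 + j}$ ($w{\left(j \right)} = \frac{j + 8}{j + 32} = \frac{8 + j}{32 + j}$)
$\left(v + w{\left(5 \right)}\right) \left(\left(-2\right) 5 - 6\right) = \left(68 + \frac{8 + 5}{32 + 5}\right) \left(\left(-2\right) 5 - 6\right) = \left(68 + \frac{1}{37} \cdot 13\right) \left(-10 - 6\right) = \left(68 + \frac{1}{37} \cdot 13\right) \left(-16\right) = \left(68 + \frac{13}{37}\right) \left(-16\right) = \frac{2529}{37} \left(-16\right) = - \frac{40464}{37}$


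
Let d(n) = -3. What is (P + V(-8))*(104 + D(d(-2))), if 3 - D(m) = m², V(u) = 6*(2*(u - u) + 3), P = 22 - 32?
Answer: 784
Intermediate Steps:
P = -10
V(u) = 18 (V(u) = 6*(2*0 + 3) = 6*(0 + 3) = 6*3 = 18)
D(m) = 3 - m²
(P + V(-8))*(104 + D(d(-2))) = (-10 + 18)*(104 + (3 - 1*(-3)²)) = 8*(104 + (3 - 1*9)) = 8*(104 + (3 - 9)) = 8*(104 - 6) = 8*98 = 784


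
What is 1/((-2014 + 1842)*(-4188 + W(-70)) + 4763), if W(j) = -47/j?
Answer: 35/25374423 ≈ 1.3793e-6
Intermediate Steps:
1/((-2014 + 1842)*(-4188 + W(-70)) + 4763) = 1/((-2014 + 1842)*(-4188 - 47/(-70)) + 4763) = 1/(-172*(-4188 - 47*(-1/70)) + 4763) = 1/(-172*(-4188 + 47/70) + 4763) = 1/(-172*(-293113/70) + 4763) = 1/(25207718/35 + 4763) = 1/(25374423/35) = 35/25374423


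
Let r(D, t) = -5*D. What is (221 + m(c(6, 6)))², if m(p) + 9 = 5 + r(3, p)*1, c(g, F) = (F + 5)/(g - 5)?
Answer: 40804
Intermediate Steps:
c(g, F) = (5 + F)/(-5 + g)
m(p) = -19 (m(p) = -9 + (5 - 5*3*1) = -9 + (5 - 15*1) = -9 + (5 - 15) = -9 - 10 = -19)
(221 + m(c(6, 6)))² = (221 - 19)² = 202² = 40804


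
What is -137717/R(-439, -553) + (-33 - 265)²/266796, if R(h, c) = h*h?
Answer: -4906987262/12854297979 ≈ -0.38174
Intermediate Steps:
R(h, c) = h²
-137717/R(-439, -553) + (-33 - 265)²/266796 = -137717/((-439)²) + (-33 - 265)²/266796 = -137717/192721 + (-298)²*(1/266796) = -137717*1/192721 + 88804*(1/266796) = -137717/192721 + 22201/66699 = -4906987262/12854297979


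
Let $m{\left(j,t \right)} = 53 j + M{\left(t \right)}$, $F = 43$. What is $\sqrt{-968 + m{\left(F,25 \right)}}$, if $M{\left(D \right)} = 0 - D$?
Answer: $\sqrt{1286} \approx 35.861$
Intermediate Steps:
$M{\left(D \right)} = - D$
$m{\left(j,t \right)} = - t + 53 j$ ($m{\left(j,t \right)} = 53 j - t = - t + 53 j$)
$\sqrt{-968 + m{\left(F,25 \right)}} = \sqrt{-968 + \left(\left(-1\right) 25 + 53 \cdot 43\right)} = \sqrt{-968 + \left(-25 + 2279\right)} = \sqrt{-968 + 2254} = \sqrt{1286}$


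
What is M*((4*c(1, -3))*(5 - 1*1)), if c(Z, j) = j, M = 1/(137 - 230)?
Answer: 16/31 ≈ 0.51613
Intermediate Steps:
M = -1/93 (M = 1/(-93) = -1/93 ≈ -0.010753)
M*((4*c(1, -3))*(5 - 1*1)) = -4*(-3)*(5 - 1*1)/93 = -(-4)*(5 - 1)/31 = -(-4)*4/31 = -1/93*(-48) = 16/31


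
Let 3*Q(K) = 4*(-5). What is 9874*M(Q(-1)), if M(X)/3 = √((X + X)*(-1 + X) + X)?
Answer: 19748*√215 ≈ 2.8956e+5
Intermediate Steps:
Q(K) = -20/3 (Q(K) = (4*(-5))/3 = (⅓)*(-20) = -20/3)
M(X) = 3*√(X + 2*X*(-1 + X)) (M(X) = 3*√((X + X)*(-1 + X) + X) = 3*√((2*X)*(-1 + X) + X) = 3*√(2*X*(-1 + X) + X) = 3*√(X + 2*X*(-1 + X)))
9874*M(Q(-1)) = 9874*(3*√(-20*(-1 + 2*(-20/3))/3)) = 9874*(3*√(-20*(-1 - 40/3)/3)) = 9874*(3*√(-20/3*(-43/3))) = 9874*(3*√(860/9)) = 9874*(3*(2*√215/3)) = 9874*(2*√215) = 19748*√215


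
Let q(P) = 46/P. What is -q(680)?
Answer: -23/340 ≈ -0.067647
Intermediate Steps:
-q(680) = -46/680 = -1*23/340 = -23/340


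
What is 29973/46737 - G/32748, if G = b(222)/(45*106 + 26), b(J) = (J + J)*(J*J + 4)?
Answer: 25588577155/50975594109 ≈ 0.50198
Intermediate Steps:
b(J) = 2*J*(4 + J**2) (b(J) = (2*J)*(J**2 + 4) = (2*J)*(4 + J**2) = 2*J*(4 + J**2))
G = 5470968/1199 (G = (2*222*(4 + 222**2))/(45*106 + 26) = (2*222*(4 + 49284))/(4770 + 26) = (2*222*49288)/4796 = 21883872*(1/4796) = 5470968/1199 ≈ 4562.9)
29973/46737 - G/32748 = 29973/46737 - 1*5470968/1199/32748 = 29973*(1/46737) - 5470968/1199*1/32748 = 9991/15579 - 455914/3272071 = 25588577155/50975594109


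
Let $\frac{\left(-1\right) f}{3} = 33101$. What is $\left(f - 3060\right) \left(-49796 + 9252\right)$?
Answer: $4150205472$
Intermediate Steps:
$f = -99303$ ($f = \left(-3\right) 33101 = -99303$)
$\left(f - 3060\right) \left(-49796 + 9252\right) = \left(-99303 - 3060\right) \left(-49796 + 9252\right) = \left(-102363\right) \left(-40544\right) = 4150205472$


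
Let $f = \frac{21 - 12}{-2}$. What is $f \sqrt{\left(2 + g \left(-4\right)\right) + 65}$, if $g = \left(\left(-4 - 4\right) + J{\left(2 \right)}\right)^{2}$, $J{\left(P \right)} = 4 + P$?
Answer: $- \frac{9 \sqrt{51}}{2} \approx -32.136$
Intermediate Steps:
$g = 4$ ($g = \left(\left(-4 - 4\right) + \left(4 + 2\right)\right)^{2} = \left(\left(-4 - 4\right) + 6\right)^{2} = \left(-8 + 6\right)^{2} = \left(-2\right)^{2} = 4$)
$f = - \frac{9}{2}$ ($f = 9 \left(- \frac{1}{2}\right) = - \frac{9}{2} \approx -4.5$)
$f \sqrt{\left(2 + g \left(-4\right)\right) + 65} = - \frac{9 \sqrt{\left(2 + 4 \left(-4\right)\right) + 65}}{2} = - \frac{9 \sqrt{\left(2 - 16\right) + 65}}{2} = - \frac{9 \sqrt{-14 + 65}}{2} = - \frac{9 \sqrt{51}}{2}$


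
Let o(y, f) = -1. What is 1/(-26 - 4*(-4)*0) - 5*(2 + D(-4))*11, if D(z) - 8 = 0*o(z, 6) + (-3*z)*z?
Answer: 54339/26 ≈ 2090.0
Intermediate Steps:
D(z) = 8 - 3*z² (D(z) = 8 + (0*(-1) + (-3*z)*z) = 8 + (0 - 3*z²) = 8 - 3*z²)
1/(-26 - 4*(-4)*0) - 5*(2 + D(-4))*11 = 1/(-26 - 4*(-4)*0) - 5*(2 + (8 - 3*(-4)²))*11 = 1/(-26 + 16*0) - 5*(2 + (8 - 3*16))*11 = 1/(-26 + 0) - 5*(2 + (8 - 48))*11 = 1/(-26) - 5*(2 - 40)*11 = -1/26 - 5*(-38)*11 = -1/26 + 190*11 = -1/26 + 2090 = 54339/26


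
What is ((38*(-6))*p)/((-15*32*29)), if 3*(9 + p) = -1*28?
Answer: -209/696 ≈ -0.30029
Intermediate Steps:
p = -55/3 (p = -9 + (-1*28)/3 = -9 + (⅓)*(-28) = -9 - 28/3 = -55/3 ≈ -18.333)
((38*(-6))*p)/((-15*32*29)) = ((38*(-6))*(-55/3))/((-15*32*29)) = (-228*(-55/3))/((-480*29)) = 4180/(-13920) = 4180*(-1/13920) = -209/696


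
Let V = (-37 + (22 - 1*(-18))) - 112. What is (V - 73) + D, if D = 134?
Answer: -48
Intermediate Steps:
V = -109 (V = (-37 + (22 + 18)) - 112 = (-37 + 40) - 112 = 3 - 112 = -109)
(V - 73) + D = (-109 - 73) + 134 = -182 + 134 = -48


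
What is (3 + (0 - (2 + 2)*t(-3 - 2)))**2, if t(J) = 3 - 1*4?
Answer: 49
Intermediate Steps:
t(J) = -1 (t(J) = 3 - 4 = -1)
(3 + (0 - (2 + 2)*t(-3 - 2)))**2 = (3 + (0 - (2 + 2)*(-1)))**2 = (3 + (0 - 4*(-1)))**2 = (3 + (0 - 1*(-4)))**2 = (3 + (0 + 4))**2 = (3 + 4)**2 = 7**2 = 49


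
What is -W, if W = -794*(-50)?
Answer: -39700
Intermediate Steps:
W = 39700
-W = -1*39700 = -39700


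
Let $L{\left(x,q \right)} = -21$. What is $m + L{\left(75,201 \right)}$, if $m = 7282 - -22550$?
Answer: $29811$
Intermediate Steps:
$m = 29832$ ($m = 7282 + 22550 = 29832$)
$m + L{\left(75,201 \right)} = 29832 - 21 = 29811$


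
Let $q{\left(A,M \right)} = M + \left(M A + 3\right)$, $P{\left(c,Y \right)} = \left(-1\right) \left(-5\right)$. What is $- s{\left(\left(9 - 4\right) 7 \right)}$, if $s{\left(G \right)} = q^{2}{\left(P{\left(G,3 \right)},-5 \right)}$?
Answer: $-729$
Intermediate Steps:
$P{\left(c,Y \right)} = 5$
$q{\left(A,M \right)} = 3 + M + A M$ ($q{\left(A,M \right)} = M + \left(A M + 3\right) = M + \left(3 + A M\right) = 3 + M + A M$)
$s{\left(G \right)} = 729$ ($s{\left(G \right)} = \left(3 - 5 + 5 \left(-5\right)\right)^{2} = \left(3 - 5 - 25\right)^{2} = \left(-27\right)^{2} = 729$)
$- s{\left(\left(9 - 4\right) 7 \right)} = \left(-1\right) 729 = -729$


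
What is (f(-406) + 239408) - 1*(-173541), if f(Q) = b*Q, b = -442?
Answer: 592401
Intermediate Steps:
f(Q) = -442*Q
(f(-406) + 239408) - 1*(-173541) = (-442*(-406) + 239408) - 1*(-173541) = (179452 + 239408) + 173541 = 418860 + 173541 = 592401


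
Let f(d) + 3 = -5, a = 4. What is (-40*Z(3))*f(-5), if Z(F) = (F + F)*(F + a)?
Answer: 13440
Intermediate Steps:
Z(F) = 2*F*(4 + F) (Z(F) = (F + F)*(F + 4) = (2*F)*(4 + F) = 2*F*(4 + F))
f(d) = -8 (f(d) = -3 - 5 = -8)
(-40*Z(3))*f(-5) = -80*3*(4 + 3)*(-8) = -80*3*7*(-8) = -40*42*(-8) = -1680*(-8) = 13440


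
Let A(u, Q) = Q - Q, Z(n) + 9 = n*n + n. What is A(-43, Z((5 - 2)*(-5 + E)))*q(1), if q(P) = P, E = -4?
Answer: 0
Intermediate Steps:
Z(n) = -9 + n + n² (Z(n) = -9 + (n*n + n) = -9 + (n² + n) = -9 + (n + n²) = -9 + n + n²)
A(u, Q) = 0
A(-43, Z((5 - 2)*(-5 + E)))*q(1) = 0*1 = 0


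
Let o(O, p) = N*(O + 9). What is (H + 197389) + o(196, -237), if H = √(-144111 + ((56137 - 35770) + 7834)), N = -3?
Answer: 196774 + I*√115910 ≈ 1.9677e+5 + 340.46*I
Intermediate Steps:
H = I*√115910 (H = √(-144111 + (20367 + 7834)) = √(-144111 + 28201) = √(-115910) = I*√115910 ≈ 340.46*I)
o(O, p) = -27 - 3*O (o(O, p) = -3*(O + 9) = -3*(9 + O) = -27 - 3*O)
(H + 197389) + o(196, -237) = (I*√115910 + 197389) + (-27 - 3*196) = (197389 + I*√115910) + (-27 - 588) = (197389 + I*√115910) - 615 = 196774 + I*√115910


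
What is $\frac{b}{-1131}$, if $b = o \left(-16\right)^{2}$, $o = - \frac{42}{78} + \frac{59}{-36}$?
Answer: $\frac{65216}{132327} \approx 0.49284$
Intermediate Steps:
$o = - \frac{1019}{468}$ ($o = \left(-42\right) \frac{1}{78} + 59 \left(- \frac{1}{36}\right) = - \frac{7}{13} - \frac{59}{36} = - \frac{1019}{468} \approx -2.1773$)
$b = - \frac{65216}{117}$ ($b = - \frac{1019 \left(-16\right)^{2}}{468} = \left(- \frac{1019}{468}\right) 256 = - \frac{65216}{117} \approx -557.4$)
$\frac{b}{-1131} = - \frac{65216}{117 \left(-1131\right)} = \left(- \frac{65216}{117}\right) \left(- \frac{1}{1131}\right) = \frac{65216}{132327}$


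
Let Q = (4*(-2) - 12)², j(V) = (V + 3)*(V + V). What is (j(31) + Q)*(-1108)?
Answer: -2778864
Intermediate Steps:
j(V) = 2*V*(3 + V) (j(V) = (3 + V)*(2*V) = 2*V*(3 + V))
Q = 400 (Q = (-8 - 12)² = (-20)² = 400)
(j(31) + Q)*(-1108) = (2*31*(3 + 31) + 400)*(-1108) = (2*31*34 + 400)*(-1108) = (2108 + 400)*(-1108) = 2508*(-1108) = -2778864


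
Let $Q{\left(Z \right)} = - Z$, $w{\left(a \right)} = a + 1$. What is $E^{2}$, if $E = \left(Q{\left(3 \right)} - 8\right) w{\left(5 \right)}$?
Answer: $4356$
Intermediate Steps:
$w{\left(a \right)} = 1 + a$
$E = -66$ ($E = \left(\left(-1\right) 3 - 8\right) \left(1 + 5\right) = \left(-3 - 8\right) 6 = \left(-11\right) 6 = -66$)
$E^{2} = \left(-66\right)^{2} = 4356$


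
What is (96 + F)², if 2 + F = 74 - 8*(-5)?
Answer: 43264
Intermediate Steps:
F = 112 (F = -2 + (74 - 8*(-5)) = -2 + (74 - 1*(-40)) = -2 + (74 + 40) = -2 + 114 = 112)
(96 + F)² = (96 + 112)² = 208² = 43264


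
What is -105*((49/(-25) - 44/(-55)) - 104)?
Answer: 55209/5 ≈ 11042.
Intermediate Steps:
-105*((49/(-25) - 44/(-55)) - 104) = -105*((49*(-1/25) - 44*(-1/55)) - 104) = -105*((-49/25 + 4/5) - 104) = -105*(-29/25 - 104) = -105*(-2629/25) = 55209/5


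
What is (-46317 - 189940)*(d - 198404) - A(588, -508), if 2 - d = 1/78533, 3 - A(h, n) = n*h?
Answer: 525874498921684/11219 ≈ 4.6874e+10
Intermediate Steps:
A(h, n) = 3 - h*n (A(h, n) = 3 - n*h = 3 - h*n)
d = 157065/78533 (d = 2 - 1/78533 = 157065/78533 ≈ 2.0000)
(-46317 - 189940)*(d - 198404) - A(588, -508) = (-46317 - 189940)*(157065/78533 - 198404) - (3 - 1*588*(-508)) = -236257*(-15581104267/78533) - (3 + 298704) = 525877850115517/11219 - 1*298707 = 525877850115517/11219 - 298707 = 525874498921684/11219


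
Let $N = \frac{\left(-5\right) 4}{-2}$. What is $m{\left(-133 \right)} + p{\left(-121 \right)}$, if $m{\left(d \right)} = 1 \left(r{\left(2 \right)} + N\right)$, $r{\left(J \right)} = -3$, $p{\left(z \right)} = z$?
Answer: $-114$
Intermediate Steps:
$N = 10$ ($N = \left(-20\right) \left(- \frac{1}{2}\right) = 10$)
$m{\left(d \right)} = 7$ ($m{\left(d \right)} = 1 \left(-3 + 10\right) = 1 \cdot 7 = 7$)
$m{\left(-133 \right)} + p{\left(-121 \right)} = 7 - 121 = -114$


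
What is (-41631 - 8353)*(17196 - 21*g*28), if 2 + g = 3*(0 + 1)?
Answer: -830134272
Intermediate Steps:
g = 1 (g = -2 + 3*(0 + 1) = -2 + 3*1 = -2 + 3 = 1)
(-41631 - 8353)*(17196 - 21*g*28) = (-41631 - 8353)*(17196 - 21*1*28) = -49984*(17196 - 21*28) = -49984*(17196 - 588) = -49984*16608 = -830134272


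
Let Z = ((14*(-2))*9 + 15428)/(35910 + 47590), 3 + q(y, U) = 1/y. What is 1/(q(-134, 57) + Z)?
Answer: -2797250/7904229 ≈ -0.35389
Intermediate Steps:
q(y, U) = -3 + 1/y
Z = 3794/20875 (Z = (-28*9 + 15428)/83500 = (-252 + 15428)*(1/83500) = 15176*(1/83500) = 3794/20875 ≈ 0.18175)
1/(q(-134, 57) + Z) = 1/((-3 + 1/(-134)) + 3794/20875) = 1/((-3 - 1/134) + 3794/20875) = 1/(-403/134 + 3794/20875) = 1/(-7904229/2797250) = -2797250/7904229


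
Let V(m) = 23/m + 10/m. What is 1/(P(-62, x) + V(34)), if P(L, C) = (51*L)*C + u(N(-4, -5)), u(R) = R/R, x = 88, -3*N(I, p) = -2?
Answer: -34/9460637 ≈ -3.5938e-6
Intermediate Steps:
N(I, p) = ⅔ (N(I, p) = -⅓*(-2) = ⅔)
V(m) = 33/m
u(R) = 1
P(L, C) = 1 + 51*C*L (P(L, C) = (51*L)*C + 1 = 51*C*L + 1 = 1 + 51*C*L)
1/(P(-62, x) + V(34)) = 1/((1 + 51*88*(-62)) + 33/34) = 1/((1 - 278256) + 33*(1/34)) = 1/(-278255 + 33/34) = 1/(-9460637/34) = -34/9460637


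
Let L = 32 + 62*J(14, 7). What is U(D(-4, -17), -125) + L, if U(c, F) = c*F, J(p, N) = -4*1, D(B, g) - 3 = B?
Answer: -91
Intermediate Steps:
D(B, g) = 3 + B
J(p, N) = -4
L = -216 (L = 32 + 62*(-4) = 32 - 248 = -216)
U(c, F) = F*c
U(D(-4, -17), -125) + L = -125*(3 - 4) - 216 = -125*(-1) - 216 = 125 - 216 = -91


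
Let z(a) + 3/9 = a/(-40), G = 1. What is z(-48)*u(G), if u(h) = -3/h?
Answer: -13/5 ≈ -2.6000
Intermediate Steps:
z(a) = -⅓ - a/40 (z(a) = -⅓ + a/(-40) = -⅓ + a*(-1/40) = -⅓ - a/40)
z(-48)*u(G) = (-⅓ - 1/40*(-48))*(-3/1) = (-⅓ + 6/5)*(-3*1) = (13/15)*(-3) = -13/5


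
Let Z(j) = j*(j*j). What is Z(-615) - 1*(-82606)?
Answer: -232525769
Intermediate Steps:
Z(j) = j³ (Z(j) = j*j² = j³)
Z(-615) - 1*(-82606) = (-615)³ - 1*(-82606) = -232608375 + 82606 = -232525769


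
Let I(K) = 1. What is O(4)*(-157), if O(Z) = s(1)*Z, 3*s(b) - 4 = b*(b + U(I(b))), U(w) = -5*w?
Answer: 0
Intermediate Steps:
s(b) = 4/3 + b*(-5 + b)/3 (s(b) = 4/3 + (b*(b - 5*1))/3 = 4/3 + (b*(b - 5))/3 = 4/3 + (b*(-5 + b))/3 = 4/3 + b*(-5 + b)/3)
O(Z) = 0 (O(Z) = (4/3 - 5/3*1 + (⅓)*1²)*Z = (4/3 - 5/3 + (⅓)*1)*Z = (4/3 - 5/3 + ⅓)*Z = 0*Z = 0)
O(4)*(-157) = 0*(-157) = 0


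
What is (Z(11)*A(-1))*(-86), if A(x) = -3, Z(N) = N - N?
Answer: 0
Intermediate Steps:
Z(N) = 0
(Z(11)*A(-1))*(-86) = (0*(-3))*(-86) = 0*(-86) = 0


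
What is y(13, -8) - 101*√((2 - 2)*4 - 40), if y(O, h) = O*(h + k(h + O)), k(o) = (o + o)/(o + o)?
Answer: -91 - 202*I*√10 ≈ -91.0 - 638.78*I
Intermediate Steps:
k(o) = 1 (k(o) = (2*o)/((2*o)) = (2*o)*(1/(2*o)) = 1)
y(O, h) = O*(1 + h) (y(O, h) = O*(h + 1) = O*(1 + h))
y(13, -8) - 101*√((2 - 2)*4 - 40) = 13*(1 - 8) - 101*√((2 - 2)*4 - 40) = 13*(-7) - 101*√(0*4 - 40) = -91 - 101*√(0 - 40) = -91 - 202*I*√10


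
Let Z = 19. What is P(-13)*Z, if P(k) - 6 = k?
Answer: -133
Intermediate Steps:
P(k) = 6 + k
P(-13)*Z = (6 - 13)*19 = -7*19 = -133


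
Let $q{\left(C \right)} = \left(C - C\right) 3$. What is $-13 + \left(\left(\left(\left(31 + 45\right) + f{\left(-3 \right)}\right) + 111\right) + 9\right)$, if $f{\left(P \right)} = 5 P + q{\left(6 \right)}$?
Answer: $168$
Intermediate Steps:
$q{\left(C \right)} = 0$ ($q{\left(C \right)} = 0 \cdot 3 = 0$)
$f{\left(P \right)} = 5 P$ ($f{\left(P \right)} = 5 P + 0 = 5 P$)
$-13 + \left(\left(\left(\left(31 + 45\right) + f{\left(-3 \right)}\right) + 111\right) + 9\right) = -13 + \left(\left(\left(\left(31 + 45\right) + 5 \left(-3\right)\right) + 111\right) + 9\right) = -13 + \left(\left(\left(76 - 15\right) + 111\right) + 9\right) = -13 + \left(\left(61 + 111\right) + 9\right) = -13 + \left(172 + 9\right) = -13 + 181 = 168$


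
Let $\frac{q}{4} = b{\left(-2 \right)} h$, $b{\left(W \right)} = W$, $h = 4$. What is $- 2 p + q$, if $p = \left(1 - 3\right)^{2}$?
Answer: $-40$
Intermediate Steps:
$p = 4$ ($p = \left(-2\right)^{2} = 4$)
$q = -32$ ($q = 4 \left(\left(-2\right) 4\right) = 4 \left(-8\right) = -32$)
$- 2 p + q = \left(-2\right) 4 - 32 = -8 - 32 = -40$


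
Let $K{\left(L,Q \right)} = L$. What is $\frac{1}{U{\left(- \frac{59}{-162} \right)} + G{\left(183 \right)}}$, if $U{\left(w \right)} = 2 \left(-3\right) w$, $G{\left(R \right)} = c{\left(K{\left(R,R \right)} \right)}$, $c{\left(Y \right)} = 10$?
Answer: $\frac{27}{211} \approx 0.12796$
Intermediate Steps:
$G{\left(R \right)} = 10$
$U{\left(w \right)} = - 6 w$
$\frac{1}{U{\left(- \frac{59}{-162} \right)} + G{\left(183 \right)}} = \frac{1}{- 6 \left(- \frac{59}{-162}\right) + 10} = \frac{1}{- 6 \left(\left(-59\right) \left(- \frac{1}{162}\right)\right) + 10} = \frac{1}{\left(-6\right) \frac{59}{162} + 10} = \frac{1}{- \frac{59}{27} + 10} = \frac{1}{\frac{211}{27}} = \frac{27}{211}$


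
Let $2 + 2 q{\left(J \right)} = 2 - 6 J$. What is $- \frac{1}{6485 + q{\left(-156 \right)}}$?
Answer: $- \frac{1}{6953} \approx -0.00014382$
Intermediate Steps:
$q{\left(J \right)} = - 3 J$ ($q{\left(J \right)} = -1 + \frac{2 - 6 J}{2} = -1 - \left(-1 + 3 J\right) = - 3 J$)
$- \frac{1}{6485 + q{\left(-156 \right)}} = - \frac{1}{6485 - -468} = - \frac{1}{6485 + 468} = - \frac{1}{6953}$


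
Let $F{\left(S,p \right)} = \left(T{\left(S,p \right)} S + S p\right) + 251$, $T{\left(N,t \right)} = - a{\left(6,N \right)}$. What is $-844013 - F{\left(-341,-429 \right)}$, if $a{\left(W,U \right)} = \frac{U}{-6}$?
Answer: $- \frac{6059599}{6} \approx -1.0099 \cdot 10^{6}$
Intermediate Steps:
$a{\left(W,U \right)} = - \frac{U}{6}$ ($a{\left(W,U \right)} = U \left(- \frac{1}{6}\right) = - \frac{U}{6}$)
$T{\left(N,t \right)} = \frac{N}{6}$ ($T{\left(N,t \right)} = - \frac{\left(-1\right) N}{6} = \frac{N}{6}$)
$F{\left(S,p \right)} = 251 + \frac{S^{2}}{6} + S p$ ($F{\left(S,p \right)} = \left(\frac{S}{6} S + S p\right) + 251 = \left(\frac{S^{2}}{6} + S p\right) + 251 = 251 + \frac{S^{2}}{6} + S p$)
$-844013 - F{\left(-341,-429 \right)} = -844013 - \left(251 + \frac{\left(-341\right)^{2}}{6} - -146289\right) = -844013 - \left(251 + \frac{1}{6} \cdot 116281 + 146289\right) = -844013 - \left(251 + \frac{116281}{6} + 146289\right) = -844013 - \frac{995521}{6} = - \frac{6059599}{6}$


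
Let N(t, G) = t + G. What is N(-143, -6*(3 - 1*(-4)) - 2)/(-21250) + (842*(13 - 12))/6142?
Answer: 560031/3838750 ≈ 0.14589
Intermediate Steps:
N(t, G) = G + t
N(-143, -6*(3 - 1*(-4)) - 2)/(-21250) + (842*(13 - 12))/6142 = ((-6*(3 - 1*(-4)) - 2) - 143)/(-21250) + (842*(13 - 12))/6142 = ((-6*(3 + 4) - 2) - 143)*(-1/21250) + (842*1)*(1/6142) = ((-6*7 - 2) - 143)*(-1/21250) + 842*(1/6142) = ((-42 - 2) - 143)*(-1/21250) + 421/3071 = (-44 - 143)*(-1/21250) + 421/3071 = -187*(-1/21250) + 421/3071 = 11/1250 + 421/3071 = 560031/3838750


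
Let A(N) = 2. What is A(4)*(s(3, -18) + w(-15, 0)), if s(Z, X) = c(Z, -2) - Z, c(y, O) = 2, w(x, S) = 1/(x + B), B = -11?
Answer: -27/13 ≈ -2.0769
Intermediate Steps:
w(x, S) = 1/(-11 + x) (w(x, S) = 1/(x - 11) = 1/(-11 + x))
s(Z, X) = 2 - Z
A(4)*(s(3, -18) + w(-15, 0)) = 2*((2 - 1*3) + 1/(-11 - 15)) = 2*((2 - 3) + 1/(-26)) = 2*(-1 - 1/26) = 2*(-27/26) = -27/13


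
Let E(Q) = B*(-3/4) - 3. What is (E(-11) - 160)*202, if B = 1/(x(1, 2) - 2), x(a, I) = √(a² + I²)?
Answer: -33229 - 303*√5/2 ≈ -33568.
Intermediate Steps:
x(a, I) = √(I² + a²)
B = 1/(-2 + √5) (B = 1/(√(2² + 1²) - 2) = 1/(√(4 + 1) - 2) = 1/(√5 - 2) = 1/(-2 + √5) ≈ 4.2361)
E(Q) = -9/2 - 3*√5/4 (E(Q) = (2 + √5)*(-3/4) - 3 = (2 + √5)*(-3*¼) - 3 = (2 + √5)*(-¾) - 3 = (-3/2 - 3*√5/4) - 3 = -9/2 - 3*√5/4)
(E(-11) - 160)*202 = ((-9/2 - 3*√5/4) - 160)*202 = (-329/2 - 3*√5/4)*202 = -33229 - 303*√5/2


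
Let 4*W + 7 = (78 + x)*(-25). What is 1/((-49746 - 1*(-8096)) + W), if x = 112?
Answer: -4/171357 ≈ -2.3343e-5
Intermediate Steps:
W = -4757/4 (W = -7/4 + ((78 + 112)*(-25))/4 = -7/4 + (190*(-25))/4 = -7/4 + (¼)*(-4750) = -7/4 - 2375/2 = -4757/4 ≈ -1189.3)
1/((-49746 - 1*(-8096)) + W) = 1/((-49746 - 1*(-8096)) - 4757/4) = 1/((-49746 + 8096) - 4757/4) = 1/(-41650 - 4757/4) = 1/(-171357/4) = -4/171357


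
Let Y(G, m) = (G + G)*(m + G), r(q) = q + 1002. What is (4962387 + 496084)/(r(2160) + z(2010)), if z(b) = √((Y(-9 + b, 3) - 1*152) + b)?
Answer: 8629842651/988189 - 5458471*√8021866/1976378 ≈ 910.61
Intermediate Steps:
r(q) = 1002 + q
Y(G, m) = 2*G*(G + m) (Y(G, m) = (2*G)*(G + m) = 2*G*(G + m))
z(b) = √(-152 + b + 2*(-9 + b)*(-6 + b)) (z(b) = √((2*(-9 + b)*((-9 + b) + 3) - 1*152) + b) = √((2*(-9 + b)*(-6 + b) - 152) + b) = √((-152 + 2*(-9 + b)*(-6 + b)) + b) = √(-152 + b + 2*(-9 + b)*(-6 + b)))
(4962387 + 496084)/(r(2160) + z(2010)) = (4962387 + 496084)/((1002 + 2160) + √(-44 - 29*2010 + 2*2010²)) = 5458471/(3162 + √(-44 - 58290 + 2*4040100)) = 5458471/(3162 + √(-44 - 58290 + 8080200)) = 5458471/(3162 + √8021866)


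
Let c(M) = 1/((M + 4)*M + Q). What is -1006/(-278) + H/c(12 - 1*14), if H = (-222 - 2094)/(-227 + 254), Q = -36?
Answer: 4296847/1251 ≈ 3434.7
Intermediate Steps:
H = -772/9 (H = -2316/27 = -2316*1/27 = -772/9 ≈ -85.778)
c(M) = 1/(-36 + M*(4 + M)) (c(M) = 1/((M + 4)*M - 36) = 1/((4 + M)*M - 36) = 1/(M*(4 + M) - 36) = 1/(-36 + M*(4 + M)))
-1006/(-278) + H/c(12 - 1*14) = -1006/(-278) - (-3088 + 772*(12 - 1*14)²/9 + 3088*(12 - 1*14)/9) = -1006*(-1/278) - (-3088 + 772*(12 - 14)²/9 + 3088*(12 - 14)/9) = 503/139 - 772/(9*(1/(-36 + (-2)² + 4*(-2)))) = 503/139 - 772/(9*(1/(-36 + 4 - 8))) = 503/139 - 772/(9*(1/(-40))) = 503/139 - 772/(9*(-1/40)) = 503/139 - 772/9*(-40) = 503/139 + 30880/9 = 4296847/1251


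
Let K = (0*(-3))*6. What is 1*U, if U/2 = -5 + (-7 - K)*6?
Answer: -94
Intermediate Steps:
K = 0 (K = 0*6 = 0)
U = -94 (U = 2*(-5 + (-7 - 1*0)*6) = 2*(-5 + (-7 + 0)*6) = 2*(-5 - 7*6) = 2*(-5 - 42) = 2*(-47) = -94)
1*U = 1*(-94) = -94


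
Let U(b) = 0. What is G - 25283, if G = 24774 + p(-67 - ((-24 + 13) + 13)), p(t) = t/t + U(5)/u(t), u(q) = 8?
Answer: -508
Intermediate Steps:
p(t) = 1 (p(t) = t/t + 0/8 = 1 + 0*(⅛) = 1 + 0 = 1)
G = 24775 (G = 24774 + 1 = 24775)
G - 25283 = 24775 - 25283 = -508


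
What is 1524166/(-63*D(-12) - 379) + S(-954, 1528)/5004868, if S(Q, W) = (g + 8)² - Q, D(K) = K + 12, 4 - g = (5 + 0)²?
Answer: -7628249214471/1896844972 ≈ -4021.5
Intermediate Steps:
g = -21 (g = 4 - (5 + 0)² = 4 - 1*5² = 4 - 1*25 = 4 - 25 = -21)
D(K) = 12 + K
S(Q, W) = 169 - Q (S(Q, W) = (-21 + 8)² - Q = (-13)² - Q = 169 - Q)
1524166/(-63*D(-12) - 379) + S(-954, 1528)/5004868 = 1524166/(-63*(12 - 12) - 379) + (169 - 1*(-954))/5004868 = 1524166/(-63*0 - 379) + (169 + 954)*(1/5004868) = 1524166/(0 - 379) + 1123*(1/5004868) = 1524166/(-379) + 1123/5004868 = 1524166*(-1/379) + 1123/5004868 = -1524166/379 + 1123/5004868 = -7628249214471/1896844972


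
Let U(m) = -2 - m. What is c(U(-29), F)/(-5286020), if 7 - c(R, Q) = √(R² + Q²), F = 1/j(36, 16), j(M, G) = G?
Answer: -7/5286020 + √7465/16915264 ≈ 3.7836e-6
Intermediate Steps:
F = 1/16 ≈ 0.062500
c(R, Q) = 7 - √(Q² + R²) (c(R, Q) = 7 - √(R² + Q²) = 7 - √(Q² + R²))
c(U(-29), F)/(-5286020) = (7 - √((1/16)² + (-2 - 1*(-29))²))/(-5286020) = (7 - √(1/256 + (-2 + 29)²))*(-1/5286020) = (7 - √(1/256 + 27²))*(-1/5286020) = (7 - √(1/256 + 729))*(-1/5286020) = (7 - √(186625/256))*(-1/5286020) = (7 - 5*√7465/16)*(-1/5286020) = -7/5286020 + √7465/16915264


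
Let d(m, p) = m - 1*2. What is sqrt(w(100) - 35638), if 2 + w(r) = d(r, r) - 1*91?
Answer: I*sqrt(35633) ≈ 188.77*I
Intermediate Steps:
d(m, p) = -2 + m (d(m, p) = m - 2 = -2 + m)
w(r) = -95 + r (w(r) = -2 + ((-2 + r) - 1*91) = -2 + ((-2 + r) - 91) = -2 + (-93 + r) = -95 + r)
sqrt(w(100) - 35638) = sqrt((-95 + 100) - 35638) = sqrt(5 - 35638) = sqrt(-35633) = I*sqrt(35633)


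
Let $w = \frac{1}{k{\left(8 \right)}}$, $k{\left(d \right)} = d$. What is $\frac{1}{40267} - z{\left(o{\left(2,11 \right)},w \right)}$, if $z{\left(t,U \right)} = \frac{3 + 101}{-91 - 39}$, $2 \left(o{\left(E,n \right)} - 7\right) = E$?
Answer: $\frac{161073}{201335} \approx 0.80002$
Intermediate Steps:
$o{\left(E,n \right)} = 7 + \frac{E}{2}$
$w = \frac{1}{8} \approx 0.125$
$z{\left(t,U \right)} = - \frac{4}{5}$ ($z{\left(t,U \right)} = \frac{104}{-130} = 104 \left(- \frac{1}{130}\right) = - \frac{4}{5}$)
$\frac{1}{40267} - z{\left(o{\left(2,11 \right)},w \right)} = \frac{1}{40267} - - \frac{4}{5} = \frac{1}{40267} + \frac{4}{5} = \frac{161073}{201335}$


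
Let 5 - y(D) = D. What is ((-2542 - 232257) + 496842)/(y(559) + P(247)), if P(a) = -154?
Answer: -262043/708 ≈ -370.12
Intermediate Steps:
y(D) = 5 - D
((-2542 - 232257) + 496842)/(y(559) + P(247)) = ((-2542 - 232257) + 496842)/((5 - 1*559) - 154) = (-234799 + 496842)/((5 - 559) - 154) = 262043/(-554 - 154) = 262043/(-708) = 262043*(-1/708) = -262043/708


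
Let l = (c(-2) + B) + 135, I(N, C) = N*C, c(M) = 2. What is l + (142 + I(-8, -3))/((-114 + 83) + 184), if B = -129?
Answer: 1390/153 ≈ 9.0850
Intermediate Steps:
I(N, C) = C*N
l = 8 (l = (2 - 129) + 135 = -127 + 135 = 8)
l + (142 + I(-8, -3))/((-114 + 83) + 184) = 8 + (142 - 3*(-8))/((-114 + 83) + 184) = 8 + (142 + 24)/(-31 + 184) = 8 + 166/153 = 1390/153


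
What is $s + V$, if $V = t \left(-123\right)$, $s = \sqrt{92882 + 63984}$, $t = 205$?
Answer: $-25215 + \sqrt{156866} \approx -24819.0$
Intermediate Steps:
$s = \sqrt{156866} \approx 396.06$
$V = -25215$ ($V = 205 \left(-123\right) = -25215$)
$s + V = \sqrt{156866} - 25215 = -25215 + \sqrt{156866}$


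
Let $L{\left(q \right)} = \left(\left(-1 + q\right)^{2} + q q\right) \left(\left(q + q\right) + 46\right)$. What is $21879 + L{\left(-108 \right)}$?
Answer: $-3980771$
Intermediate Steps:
$L{\left(q \right)} = \left(46 + 2 q\right) \left(q^{2} + \left(-1 + q\right)^{2}\right)$ ($L{\left(q \right)} = \left(\left(-1 + q\right)^{2} + q^{2}\right) \left(2 q + 46\right) = \left(q^{2} + \left(-1 + q\right)^{2}\right) \left(46 + 2 q\right) = \left(46 + 2 q\right) \left(q^{2} + \left(-1 + q\right)^{2}\right)$)
$21879 + L{\left(-108 \right)} = 21879 + \left(46 - -9720 + 4 \left(-108\right)^{3} + 88 \left(-108\right)^{2}\right) = 21879 + \left(46 + 9720 + 4 \left(-1259712\right) + 88 \cdot 11664\right) = 21879 + \left(46 + 9720 - 5038848 + 1026432\right) = 21879 - 4002650 = -3980771$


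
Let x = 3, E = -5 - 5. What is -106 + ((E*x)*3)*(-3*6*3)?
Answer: 4754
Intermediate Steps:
E = -10
-106 + ((E*x)*3)*(-3*6*3) = -106 + (-10*3*3)*(-3*6*3) = -106 + (-30*3)*(-18*3) = -106 - 90*(-54) = -106 + 4860 = 4754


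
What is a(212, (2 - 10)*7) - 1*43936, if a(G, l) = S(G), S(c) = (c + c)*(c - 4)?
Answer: 44256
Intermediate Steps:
S(c) = 2*c*(-4 + c) (S(c) = (2*c)*(-4 + c) = 2*c*(-4 + c))
a(G, l) = 2*G*(-4 + G)
a(212, (2 - 10)*7) - 1*43936 = 2*212*(-4 + 212) - 1*43936 = 2*212*208 - 43936 = 88192 - 43936 = 44256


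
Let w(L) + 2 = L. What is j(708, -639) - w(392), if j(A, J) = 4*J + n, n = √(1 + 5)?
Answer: -2946 + √6 ≈ -2943.6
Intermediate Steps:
n = √6 ≈ 2.4495
w(L) = -2 + L
j(A, J) = √6 + 4*J (j(A, J) = 4*J + √6 = √6 + 4*J)
j(708, -639) - w(392) = (√6 + 4*(-639)) - (-2 + 392) = (√6 - 2556) - 1*390 = (-2556 + √6) - 390 = -2946 + √6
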